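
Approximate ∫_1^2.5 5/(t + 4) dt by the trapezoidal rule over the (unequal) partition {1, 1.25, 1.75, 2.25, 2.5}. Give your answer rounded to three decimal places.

Subinterval widths: 0.25, 0.5, 0.5, 0.25.
f(1) = 1, f(1.25) = 20/21, f(1.75) = 20/23, f(2.25) = 0.8, f(2.5) = 10/13.
On each subinterval the trapezoid contributes (Δt_i/2)·[f(t_{i-1}) + f(t_i)].
Sum ≈ 1.313.

1.313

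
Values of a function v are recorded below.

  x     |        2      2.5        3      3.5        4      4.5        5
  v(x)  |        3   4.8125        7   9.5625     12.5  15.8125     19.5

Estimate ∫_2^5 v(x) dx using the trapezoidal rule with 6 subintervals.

30.46875

Δx = 0.5.
T_6 = (0.5/2)·[3 + 2·4.8125 + 2·7 + 2·9.5625 + 2·12.5 + 2·15.8125 + 19.5] = 30.46875.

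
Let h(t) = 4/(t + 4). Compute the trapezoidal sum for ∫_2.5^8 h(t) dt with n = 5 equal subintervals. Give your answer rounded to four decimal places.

2.4591

Δt = (8 − 2.5)/5 = 1.1.
h(2.5) = 8/13, h(3.6) = 10/19, h(4.7) = 40/87, h(5.8) = 20/49, h(6.9) = 40/109, h(8) = 1/3.
T_5 = (Δt/2)·[h(t_0) + 2h(t_1) + ... + 2h(t_{4}) + h(t_5)].
Sum ≈ 2.4591.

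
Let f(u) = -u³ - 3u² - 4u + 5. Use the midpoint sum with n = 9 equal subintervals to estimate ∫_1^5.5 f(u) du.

-428.6953125

Δu = (5.5 − 1)/9 = 0.5.
Midpoints: 1.25, 1.75, 2.25, 2.75, 3.25, 3.75, 4.25, 4.75, 5.25.
f(1.25) = -6.640625, f(1.75) = -16.546875, f(2.25) = -30.578125, f(2.75) = -49.484375, f(3.25) = -74.015625, f(3.75) = -104.921875, f(4.25) = -142.953125, f(4.75) = -188.859375, f(5.25) = -243.390625.
Sum = Δu · [f(1.25) + f(1.75) + f(2.25) + ...].
Sum = -428.6953125.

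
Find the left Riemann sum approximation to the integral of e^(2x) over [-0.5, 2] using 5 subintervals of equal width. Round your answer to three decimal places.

Δx = (2 − (-0.5))/5 = 0.5.
Left endpoints: -0.5, 0, 0.5, 1, 1.5.
f(-0.5) ≈ 0.368, f(0) ≈ 1.000, f(0.5) ≈ 2.718, f(1) ≈ 7.389, f(1.5) ≈ 20.086.
Sum = Δx · [f(-0.5) + f(0) + f(0.5) + f(1) + f(1.5)].
Sum ≈ 15.780.

15.780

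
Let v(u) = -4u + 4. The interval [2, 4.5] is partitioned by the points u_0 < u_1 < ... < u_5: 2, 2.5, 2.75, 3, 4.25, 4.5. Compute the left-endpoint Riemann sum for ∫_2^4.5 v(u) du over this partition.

Subinterval widths: 0.5, 0.25, 0.25, 1.25, 0.25.
Left endpoints: 2, 2.5, 2.75, 3, 4.25.
v(2) = -4, v(2.5) = -6, v(2.75) = -7, v(3) = -8, v(4.25) = -13.
Sum = Σ Δu_i · v(u_i).
Sum = -18.5.

-18.5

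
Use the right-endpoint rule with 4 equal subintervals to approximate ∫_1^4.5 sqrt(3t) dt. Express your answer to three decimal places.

Δt = (4.5 − 1)/4 = 0.875.
Right endpoints: 1.875, 2.75, 3.625, 4.5.
f(1.875) ≈ 2.372, f(2.75) ≈ 2.872, f(3.625) ≈ 3.298, f(4.5) ≈ 3.674.
Sum = Δt · [f(1.875) + f(2.75) + f(3.625) + f(4.5)].
Sum ≈ 10.689.

10.689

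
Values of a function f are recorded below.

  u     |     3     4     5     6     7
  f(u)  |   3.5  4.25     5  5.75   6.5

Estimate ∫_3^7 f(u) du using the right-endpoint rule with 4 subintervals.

21.5

Δu = 1.
Sum = 1·[4.25 + 5 + 5.75 + 6.5] = 21.5.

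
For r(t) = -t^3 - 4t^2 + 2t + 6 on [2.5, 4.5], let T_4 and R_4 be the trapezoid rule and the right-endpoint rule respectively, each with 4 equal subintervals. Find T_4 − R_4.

T_4 = -168.625.
R_4 = -200.5.
T_4 − R_4 = 31.875.

31.875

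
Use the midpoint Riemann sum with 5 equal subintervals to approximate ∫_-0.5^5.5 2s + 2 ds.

42

Δs = (5.5 − (-0.5))/5 = 1.2.
Midpoints: 0.1, 1.3, 2.5, 3.7, 4.9.
f(0.1) = 2.2, f(1.3) = 4.6, f(2.5) = 7, f(3.7) = 9.4, f(4.9) = 11.8.
Sum = Δs · [f(0.1) + f(1.3) + f(2.5) + f(3.7) + f(4.9)].
Sum = 42.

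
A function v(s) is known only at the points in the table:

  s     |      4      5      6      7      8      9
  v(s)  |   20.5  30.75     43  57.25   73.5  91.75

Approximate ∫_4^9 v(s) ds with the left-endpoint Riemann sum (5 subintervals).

225

Δs = 1.
Sum = 1·[20.5 + 30.75 + 43 + 57.25 + 73.5] = 225.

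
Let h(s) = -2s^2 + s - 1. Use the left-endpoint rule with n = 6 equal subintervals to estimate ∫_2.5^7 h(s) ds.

Δs = (7 − 2.5)/6 = 0.75.
Left endpoints: 2.5, 3.25, 4, 4.75, 5.5, 6.25.
h(2.5) = -11, h(3.25) = -18.875, h(4) = -29, h(4.75) = -41.375, h(5.5) = -56, h(6.25) = -72.875.
Sum = Δs · [h(2.5) + h(3.25) + h(4) + ...].
Sum = -171.84375.

-171.84375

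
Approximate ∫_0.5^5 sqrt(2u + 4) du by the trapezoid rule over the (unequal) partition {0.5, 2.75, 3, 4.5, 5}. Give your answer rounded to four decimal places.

13.6763

Subinterval widths: 2.25, 0.25, 1.5, 0.5.
f(0.5) ≈ 2.2361, f(2.75) ≈ 3.0822, f(3) ≈ 3.1623, f(4.5) ≈ 3.6056, f(5) ≈ 3.7417.
On each subinterval the trapezoid contributes (Δu_i/2)·[f(u_{i-1}) + f(u_i)].
Sum ≈ 13.6763.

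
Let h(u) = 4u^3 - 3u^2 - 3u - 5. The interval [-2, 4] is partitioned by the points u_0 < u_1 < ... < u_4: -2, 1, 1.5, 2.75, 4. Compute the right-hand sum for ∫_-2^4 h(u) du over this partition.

Subinterval widths: 3, 0.5, 1.25, 1.25.
Right endpoints: 1, 1.5, 2.75, 4.
h(1) = -7, h(1.5) = -2.75, h(2.75) = 47.25, h(4) = 191.
Sum = Σ Δu_i · h(u_i).
Sum = 275.4375.

275.4375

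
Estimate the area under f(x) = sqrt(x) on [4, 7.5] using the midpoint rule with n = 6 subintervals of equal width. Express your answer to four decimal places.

Δx = (7.5 − 4)/6 = 7/12.
Midpoints: 103/24, 4.875, 131/24, 145/24, 6.625, 173/24.
f(103/24) ≈ 2.0716, f(4.875) ≈ 2.2079, f(131/24) ≈ 2.3363, f(145/24) ≈ 2.4580, f(6.625) ≈ 2.5739, f(173/24) ≈ 2.6848.
Sum = Δx · [f(103/24) + f(4.875) + f(131/24) + ...].
Sum ≈ 8.3607.

8.3607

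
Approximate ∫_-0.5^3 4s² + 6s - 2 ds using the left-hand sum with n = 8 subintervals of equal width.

43.61328125

Δs = (3 − (-0.5))/8 = 0.4375.
Left endpoints: -0.5, -0.0625, 0.375, 0.8125, 1.25, 1.6875, 2.125, 2.5625.
f(-0.5) = -4, f(-0.0625) = -2.359375, f(0.375) = 0.8125, f(0.8125) = 5.515625, f(1.25) = 11.75, f(1.6875) = 19.515625, f(2.125) = 28.8125, f(2.5625) = 39.640625.
Sum = Δs · [f(-0.5) + f(-0.0625) + f(0.375) + ...].
Sum = 43.61328125.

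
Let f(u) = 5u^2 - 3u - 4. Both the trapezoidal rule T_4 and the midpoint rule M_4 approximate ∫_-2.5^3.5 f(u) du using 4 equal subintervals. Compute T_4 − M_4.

T_4 = 75.75.
M_4 = 58.875.
T_4 − M_4 = 16.875.

16.875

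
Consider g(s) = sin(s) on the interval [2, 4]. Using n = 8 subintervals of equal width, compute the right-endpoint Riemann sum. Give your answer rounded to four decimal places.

0.0280

Δs = (4 − 2)/8 = 0.25.
Right endpoints: 2.25, 2.5, 2.75, 3, 3.25, 3.5, 3.75, 4.
g(2.25) ≈ 0.7781, g(2.5) ≈ 0.5985, g(2.75) ≈ 0.3817, g(3) ≈ 0.1411, g(3.25) ≈ -0.1082, g(3.5) ≈ -0.3508, g(3.75) ≈ -0.5716, g(4) ≈ -0.7568.
Sum = Δs · [g(2.25) + g(2.5) + g(2.75) + ...].
Sum ≈ 0.0280.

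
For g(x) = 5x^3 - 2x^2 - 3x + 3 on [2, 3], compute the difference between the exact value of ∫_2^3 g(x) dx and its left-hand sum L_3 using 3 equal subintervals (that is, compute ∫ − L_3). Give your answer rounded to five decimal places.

Exact integral: ∫_2^3 g(x) dx ≈ 64.0833333.
L_3 ≈ 51.0740741.
Error ≈ 64.0833333 − 51.0740741 ≈ 13.00926.

13.00926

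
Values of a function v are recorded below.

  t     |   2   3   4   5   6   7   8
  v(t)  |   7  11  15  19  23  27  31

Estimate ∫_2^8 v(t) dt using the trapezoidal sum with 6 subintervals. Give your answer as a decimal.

Δt = 1.
T_6 = (1/2)·[7 + 2·11 + 2·15 + 2·19 + 2·23 + 2·27 + 31] = 114.

114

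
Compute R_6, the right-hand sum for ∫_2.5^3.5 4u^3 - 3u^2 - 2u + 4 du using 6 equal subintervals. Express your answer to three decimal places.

Δu = (3.5 − 2.5)/6 = 1/6.
Right endpoints: 8/3, 17/6, 3, 19/6, 10/3, 3.5.
f(8/3) = 1436/27, f(17/6) = 7045/108, f(3) = 79, f(19/6) = 10217/108, f(10/3) = 3028/27, f(3.5) = 131.75.
Sum = Δu · [f(8/3) + f(17/6) + f(3) + ...].
Sum ≈ 89.319.

89.319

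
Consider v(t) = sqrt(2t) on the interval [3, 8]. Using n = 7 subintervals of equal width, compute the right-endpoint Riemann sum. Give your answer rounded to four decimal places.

16.9814

Δt = (8 − 3)/7 = 5/7.
Right endpoints: 26/7, 31/7, 36/7, 41/7, 46/7, 51/7, 8.
v(26/7) ≈ 2.7255, v(31/7) ≈ 2.9761, v(36/7) ≈ 3.2071, v(41/7) ≈ 3.4226, v(46/7) ≈ 3.6253, v(51/7) ≈ 3.8173, v(8) ≈ 4.0000.
Sum = Δt · [v(26/7) + v(31/7) + v(36/7) + ...].
Sum ≈ 16.9814.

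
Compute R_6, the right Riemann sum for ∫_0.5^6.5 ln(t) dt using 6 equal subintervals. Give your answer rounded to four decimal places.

7.6551

Δt = (6.5 − 0.5)/6 = 1.
Right endpoints: 1.5, 2.5, 3.5, 4.5, 5.5, 6.5.
f(1.5) ≈ 0.4055, f(2.5) ≈ 0.9163, f(3.5) ≈ 1.2528, f(4.5) ≈ 1.5041, f(5.5) ≈ 1.7047, f(6.5) ≈ 1.8718.
Sum = Δt · [f(1.5) + f(2.5) + f(3.5) + ...].
Sum ≈ 7.6551.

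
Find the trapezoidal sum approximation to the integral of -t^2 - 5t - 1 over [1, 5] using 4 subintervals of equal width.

-106

Δt = (5 − 1)/4 = 1.
f(1) = -7, f(2) = -15, f(3) = -25, f(4) = -37, f(5) = -51.
T_4 = (Δt/2)·[f(t_0) + 2f(t_1) + 2f(t_2) + 2f(t_3) + f(t_4)].
Sum = -106.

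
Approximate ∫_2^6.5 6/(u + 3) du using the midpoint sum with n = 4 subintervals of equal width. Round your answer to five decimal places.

Δu = (6.5 − 2)/4 = 1.125.
Midpoints: 2.5625, 3.6875, 4.8125, 5.9375.
f(2.5625) = 96/89, f(3.6875) = 96/107, f(4.8125) = 0.768, f(5.9375) = 96/143.
Sum = Δu · [f(2.5625) + f(3.6875) + f(4.8125) + f(5.9375)].
Sum ≈ 3.84207.

3.84207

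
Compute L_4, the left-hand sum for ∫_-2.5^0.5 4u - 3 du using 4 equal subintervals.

-25.5

Δu = (0.5 − (-2.5))/4 = 0.75.
Left endpoints: -2.5, -1.75, -1, -0.25.
f(-2.5) = -13, f(-1.75) = -10, f(-1) = -7, f(-0.25) = -4.
Sum = Δu · [f(-2.5) + f(-1.75) + f(-1) + f(-0.25)].
Sum = -25.5.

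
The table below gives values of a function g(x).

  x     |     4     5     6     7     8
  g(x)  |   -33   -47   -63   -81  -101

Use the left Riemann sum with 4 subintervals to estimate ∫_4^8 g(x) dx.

-224

Δx = 1.
Sum = 1·[(-33) + (-47) + (-63) + (-81)] = -224.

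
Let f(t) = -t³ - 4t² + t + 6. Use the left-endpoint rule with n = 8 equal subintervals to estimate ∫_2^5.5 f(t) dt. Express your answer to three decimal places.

Δt = (5.5 − 2)/8 = 0.4375.
Left endpoints: 2, 2.4375, 2.875, 3.3125, 3.75, 4.1875, 4.625, 5.0625.
f(2) = -16, f(2.4375) = -122103/4096, f(2.875) = -24551/512, f(3.3125) = -290509/4096, f(3.75) = -99.234375, f(4.1875) = -546331/4096, f(4.625) = -89021/512, f(5.0625) = -906033/4096.
Sum = Δt · [f(2) + f(2.4375) + f(2.875) + ...].
Sum ≈ -346.662.

-346.662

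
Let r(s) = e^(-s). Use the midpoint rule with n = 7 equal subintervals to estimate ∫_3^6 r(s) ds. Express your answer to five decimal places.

Δs = (6 − 3)/7 = 3/7.
Midpoints: 45/14, 51/14, 57/14, 4.5, 69/14, 75/14, 81/14.
r(45/14) ≈ 0.04018, r(51/14) ≈ 0.02618, r(57/14) ≈ 0.01705, r(4.5) ≈ 0.01111, r(69/14) ≈ 0.00724, r(75/14) ≈ 0.00471, r(81/14) ≈ 0.00307.
Sum = Δs · [r(45/14) + r(51/14) + r(57/14) + ...].
Sum ≈ 0.04695.

0.04695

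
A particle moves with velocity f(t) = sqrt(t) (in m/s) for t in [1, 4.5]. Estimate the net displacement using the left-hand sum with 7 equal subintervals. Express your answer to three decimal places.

5.411

Δt = (4.5 − 1)/7 = 0.5.
Left endpoints: 1, 1.5, 2, 2.5, 3, 3.5, 4.
f(1) ≈ 1.000, f(1.5) ≈ 1.225, f(2) ≈ 1.414, f(2.5) ≈ 1.581, f(3) ≈ 1.732, f(3.5) ≈ 1.871, f(4) ≈ 2.000.
Sum = Δt · [f(1) + f(1.5) + f(2) + ...].
Sum ≈ 5.411.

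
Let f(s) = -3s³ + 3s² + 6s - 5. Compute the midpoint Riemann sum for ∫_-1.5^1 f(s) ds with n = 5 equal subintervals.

Δs = (1 − (-1.5))/5 = 0.5.
Midpoints: -1.25, -0.75, -0.25, 0.25, 0.75.
f(-1.25) = -1.953125, f(-0.75) = -6.546875, f(-0.25) = -6.265625, f(0.25) = -3.359375, f(0.75) = -0.078125.
Sum = Δs · [f(-1.25) + f(-0.75) + f(-0.25) + f(0.25) + f(0.75)].
Sum = -9.1015625.

-9.1015625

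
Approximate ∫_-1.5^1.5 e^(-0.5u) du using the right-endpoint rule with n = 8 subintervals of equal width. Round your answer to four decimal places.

Δu = (1.5 − (-1.5))/8 = 0.375.
Right endpoints: -1.125, -0.75, -0.375, 0, 0.375, 0.75, 1.125, 1.5.
f(-1.125) ≈ 1.7551, f(-0.75) ≈ 1.4550, f(-0.375) ≈ 1.2062, f(0) ≈ 1.0000, f(0.375) ≈ 0.8290, f(0.75) ≈ 0.6873, f(1.125) ≈ 0.5698, f(1.5) ≈ 0.4724.
Sum = Δu · [f(-1.125) + f(-0.75) + f(-0.375) + ...].
Sum ≈ 2.9905.

2.9905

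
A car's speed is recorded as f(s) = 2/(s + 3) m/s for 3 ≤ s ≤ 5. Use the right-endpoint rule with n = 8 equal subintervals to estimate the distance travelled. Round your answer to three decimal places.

0.565

Δs = (5 − 3)/8 = 0.25.
Right endpoints: 3.25, 3.5, 3.75, 4, 4.25, 4.5, 4.75, 5.
f(3.25) = 0.32, f(3.5) = 4/13, f(3.75) = 8/27, f(4) = 2/7, f(4.25) = 8/29, f(4.5) = 4/15, f(4.75) = 8/31, f(5) = 0.25.
Sum = Δs · [f(3.25) + f(3.5) + f(3.75) + ...].
Sum ≈ 0.565.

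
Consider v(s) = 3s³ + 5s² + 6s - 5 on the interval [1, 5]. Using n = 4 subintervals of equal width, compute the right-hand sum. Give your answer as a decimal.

1006

Δs = (5 − 1)/4 = 1.
Right endpoints: 2, 3, 4, 5.
v(2) = 51, v(3) = 139, v(4) = 291, v(5) = 525.
Sum = Δs · [v(2) + v(3) + v(4) + v(5)].
Sum = 1006.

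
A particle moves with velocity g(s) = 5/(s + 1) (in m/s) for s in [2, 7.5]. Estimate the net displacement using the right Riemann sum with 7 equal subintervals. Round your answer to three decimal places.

4.808

Δs = (7.5 − 2)/7 = 11/14.
Right endpoints: 39/14, 25/7, 61/14, 36/7, 83/14, 47/7, 7.5.
g(39/14) = 70/53, g(25/7) = 1.09375, g(61/14) = 14/15, g(36/7) = 35/43, g(83/14) = 70/97, g(47/7) = 35/54, g(7.5) = 10/17.
Sum = Δs · [g(39/14) + g(25/7) + g(61/14) + ...].
Sum ≈ 4.808.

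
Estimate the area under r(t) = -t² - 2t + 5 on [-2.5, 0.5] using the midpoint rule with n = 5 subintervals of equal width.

Δt = (0.5 − (-2.5))/5 = 0.6.
Midpoints: -2.2, -1.6, -1, -0.4, 0.2.
r(-2.2) = 4.56, r(-1.6) = 5.64, r(-1) = 6, r(-0.4) = 5.64, r(0.2) = 4.56.
Sum = Δt · [r(-2.2) + r(-1.6) + r(-1) + r(-0.4) + r(0.2)].
Sum = 15.84.

15.84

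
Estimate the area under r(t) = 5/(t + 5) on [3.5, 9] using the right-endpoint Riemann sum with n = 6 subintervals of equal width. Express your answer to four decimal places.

Δt = (9 − 3.5)/6 = 11/12.
Right endpoints: 53/12, 16/3, 6.25, 43/6, 97/12, 9.
r(53/12) = 60/113, r(16/3) = 15/31, r(6.25) = 4/9, r(43/6) = 30/73, r(97/12) = 60/157, r(9) = 5/14.
Sum = Δt · [r(53/12) + r(16/3) + r(6.25) + ...].
Sum ≈ 2.3921.

2.3921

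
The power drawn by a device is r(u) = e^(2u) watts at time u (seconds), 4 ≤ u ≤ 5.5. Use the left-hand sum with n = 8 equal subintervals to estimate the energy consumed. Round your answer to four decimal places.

Δu = (5.5 − 4)/8 = 0.1875.
Left endpoints: 4, 4.1875, 4.375, 4.5625, 4.75, 4.9375, 5.125, 5.3125.
r(4) ≈ 2980.9580, r(4.1875) ≈ 4337.2683, r(4.375) ≈ 6310.6881, r(4.5625) ≈ 9181.9970, r(4.75) ≈ 13359.7268, r(4.9375) ≈ 19438.2878, r(5.125) ≈ 28282.5419, r(5.3125) ≈ 41150.8557.
Sum = Δu · [r(4) + r(4.1875) + r(4.375) + ...].
Sum ≈ 23445.4357.

23445.4357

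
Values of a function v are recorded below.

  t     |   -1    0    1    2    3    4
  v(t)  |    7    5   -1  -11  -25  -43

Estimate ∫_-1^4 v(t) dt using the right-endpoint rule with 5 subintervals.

Δt = 1.
Sum = 1·[5 + (-1) + (-11) + (-25) + (-43)] = -75.

-75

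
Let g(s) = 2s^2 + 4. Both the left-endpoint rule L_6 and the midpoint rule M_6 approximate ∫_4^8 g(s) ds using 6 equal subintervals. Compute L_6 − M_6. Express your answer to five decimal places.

L_6 ≈ 283.2592593.
M_6 ≈ 314.3703704.
L_6 − M_6 ≈ -31.11111.

-31.11111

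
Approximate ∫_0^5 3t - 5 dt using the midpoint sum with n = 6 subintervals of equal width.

Δt = (5 − 0)/6 = 5/6.
Midpoints: 5/12, 1.25, 25/12, 35/12, 3.75, 55/12.
f(5/12) = -3.75, f(1.25) = -1.25, f(25/12) = 1.25, f(35/12) = 3.75, f(3.75) = 6.25, f(55/12) = 8.75.
Sum = Δt · [f(5/12) + f(1.25) + f(25/12) + ...].
Sum = 12.5.

12.5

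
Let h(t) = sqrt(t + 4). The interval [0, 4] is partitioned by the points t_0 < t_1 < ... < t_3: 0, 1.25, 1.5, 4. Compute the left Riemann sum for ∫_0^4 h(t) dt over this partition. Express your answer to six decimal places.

Subinterval widths: 1.25, 0.25, 2.5.
Left endpoints: 0, 1.25, 1.5.
h(0) ≈ 2.000000, h(1.25) ≈ 2.291288, h(1.5) ≈ 2.345208.
Sum = Σ Δt_i · h(t_i).
Sum ≈ 8.935842.

8.935842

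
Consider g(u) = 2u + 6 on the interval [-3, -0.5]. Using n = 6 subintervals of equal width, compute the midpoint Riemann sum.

Δu = (-0.5 − (-3))/6 = 5/12.
Midpoints: -67/24, -2.375, -47/24, -37/24, -1.125, -17/24.
g(-67/24) = 5/12, g(-2.375) = 1.25, g(-47/24) = 25/12, g(-37/24) = 35/12, g(-1.125) = 3.75, g(-17/24) = 55/12.
Sum = Δu · [g(-67/24) + g(-2.375) + g(-47/24) + ...].
Sum = 6.25.

6.25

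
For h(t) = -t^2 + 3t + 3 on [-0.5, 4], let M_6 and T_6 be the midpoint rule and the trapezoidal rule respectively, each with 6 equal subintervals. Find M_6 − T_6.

M_6 = 15.9609375.
T_6 = 15.328125.
M_6 − T_6 = 0.6328125.

0.6328125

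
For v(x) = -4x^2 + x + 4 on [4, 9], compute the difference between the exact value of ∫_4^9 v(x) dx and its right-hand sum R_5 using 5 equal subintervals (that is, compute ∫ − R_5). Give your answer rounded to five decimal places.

130.83333

Exact integral: ∫_4^9 v(x) dx ≈ -834.1666667.
R_5 = -965.
Error ≈ -834.1666667 − (-965) ≈ 130.83333.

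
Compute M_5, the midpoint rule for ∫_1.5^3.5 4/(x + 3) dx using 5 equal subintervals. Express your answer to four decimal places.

Δx = (3.5 − 1.5)/5 = 0.4.
Midpoints: 1.7, 2.1, 2.5, 2.9, 3.3.
f(1.7) = 40/47, f(2.1) = 40/51, f(2.5) = 8/11, f(2.9) = 40/59, f(3.3) = 40/63.
Sum = Δx · [f(1.7) + f(2.1) + f(2.5) + f(2.9) + f(3.3)].
Sum ≈ 1.4702.

1.4702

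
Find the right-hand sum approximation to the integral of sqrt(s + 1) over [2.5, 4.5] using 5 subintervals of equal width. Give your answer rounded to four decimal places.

4.3280

Δs = (4.5 − 2.5)/5 = 0.4.
Right endpoints: 2.9, 3.3, 3.7, 4.1, 4.5.
f(2.9) ≈ 1.9748, f(3.3) ≈ 2.0736, f(3.7) ≈ 2.1679, f(4.1) ≈ 2.2583, f(4.5) ≈ 2.3452.
Sum = Δs · [f(2.9) + f(3.3) + f(3.7) + f(4.1) + f(4.5)].
Sum ≈ 4.3280.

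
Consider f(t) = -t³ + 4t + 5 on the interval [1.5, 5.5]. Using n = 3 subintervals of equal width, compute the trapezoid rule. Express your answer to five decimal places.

-163.94444

Δt = (5.5 − 1.5)/3 = 4/3.
f(1.5) = 7.625, f(17/6) = -1385/216, f(25/6) = -10945/216, f(5.5) = -139.375.
T_3 = (Δt/2)·[f(t_0) + 2f(t_1) + 2f(t_2) + f(t_3)].
Sum ≈ -163.94444.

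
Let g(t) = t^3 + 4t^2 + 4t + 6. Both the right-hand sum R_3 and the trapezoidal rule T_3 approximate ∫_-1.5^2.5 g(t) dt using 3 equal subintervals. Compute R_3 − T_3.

R_3 ≈ 106.35185.
T_3 ≈ 72.35185.
R_3 − T_3 = 34.

34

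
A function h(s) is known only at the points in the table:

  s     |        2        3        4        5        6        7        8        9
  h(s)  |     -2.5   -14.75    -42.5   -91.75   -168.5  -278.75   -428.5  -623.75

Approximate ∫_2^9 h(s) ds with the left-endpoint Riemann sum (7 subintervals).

Δs = 1.
Sum = 1·[(-2.5) + (-14.75) + (-42.5) + (-91.75) + (-168.5) + (-278.75) + (-428.5)] = -1027.25.

-1027.25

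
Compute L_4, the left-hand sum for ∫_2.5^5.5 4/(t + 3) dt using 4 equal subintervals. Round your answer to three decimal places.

1.841

Δt = (5.5 − 2.5)/4 = 0.75.
Left endpoints: 2.5, 3.25, 4, 4.75.
f(2.5) = 8/11, f(3.25) = 0.64, f(4) = 4/7, f(4.75) = 16/31.
Sum = Δt · [f(2.5) + f(3.25) + f(4) + f(4.75)].
Sum ≈ 1.841.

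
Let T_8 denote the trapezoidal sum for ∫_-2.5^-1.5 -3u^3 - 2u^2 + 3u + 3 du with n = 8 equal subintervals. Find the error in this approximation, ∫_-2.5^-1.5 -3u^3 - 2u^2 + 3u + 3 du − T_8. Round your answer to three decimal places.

Exact integral: ∫_-2.5^-1.5 f(u) du ≈ 14.33333.
T_8 = 14.375.
Error ≈ 14.33333 − 14.375 ≈ -0.042.

-0.042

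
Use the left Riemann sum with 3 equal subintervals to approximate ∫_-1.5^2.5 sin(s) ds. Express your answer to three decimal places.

-0.325

Δs = (2.5 − (-1.5))/3 = 4/3.
Left endpoints: -1.5, -1/6, 7/6.
f(-1.5) ≈ -0.997, f(-1/6) ≈ -0.166, f(7/6) ≈ 0.919.
Sum = Δs · [f(-1.5) + f(-1/6) + f(7/6)].
Sum ≈ -0.325.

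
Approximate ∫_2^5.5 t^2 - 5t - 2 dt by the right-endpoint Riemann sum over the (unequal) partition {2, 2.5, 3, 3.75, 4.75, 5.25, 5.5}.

Subinterval widths: 0.5, 0.5, 0.75, 1, 0.5, 0.25.
Right endpoints: 2.5, 3, 3.75, 4.75, 5.25, 5.5.
f(2.5) = -8.25, f(3) = -8, f(3.75) = -6.6875, f(4.75) = -3.1875, f(5.25) = -0.6875, f(5.5) = 0.75.
Sum = Σ Δt_i · f(t_i).
Sum = -16.484375.

-16.484375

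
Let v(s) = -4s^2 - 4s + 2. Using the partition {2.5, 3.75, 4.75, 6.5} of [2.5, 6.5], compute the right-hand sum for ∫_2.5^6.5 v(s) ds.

-531.5625

Subinterval widths: 1.25, 1, 1.75.
Right endpoints: 3.75, 4.75, 6.5.
v(3.75) = -69.25, v(4.75) = -107.25, v(6.5) = -193.
Sum = Σ Δs_i · v(s_i).
Sum = -531.5625.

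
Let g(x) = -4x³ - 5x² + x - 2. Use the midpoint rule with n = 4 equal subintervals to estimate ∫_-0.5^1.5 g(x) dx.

-13.375

Δx = (1.5 − (-0.5))/4 = 0.5.
Midpoints: -0.25, 0.25, 0.75, 1.25.
g(-0.25) = -2.5, g(0.25) = -2.125, g(0.75) = -5.75, g(1.25) = -16.375.
Sum = Δx · [g(-0.25) + g(0.25) + g(0.75) + g(1.25)].
Sum = -13.375.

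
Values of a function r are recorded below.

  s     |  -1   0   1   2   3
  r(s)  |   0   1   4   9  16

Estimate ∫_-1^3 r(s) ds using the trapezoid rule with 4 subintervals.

22

Δs = 1.
T_4 = (1/2)·[0 + 2·1 + 2·4 + 2·9 + 16] = 22.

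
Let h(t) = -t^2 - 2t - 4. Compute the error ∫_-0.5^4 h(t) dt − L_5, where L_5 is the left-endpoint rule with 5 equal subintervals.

Exact integral: ∫_-0.5^4 h(t) dt = -55.125.
L_5 = -44.595.
Error = -55.125 − (-44.595) = -10.53.

-10.53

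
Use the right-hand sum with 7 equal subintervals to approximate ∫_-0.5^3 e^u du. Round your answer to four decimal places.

Δu = (3 − (-0.5))/7 = 0.5.
Right endpoints: 0, 0.5, 1, 1.5, 2, 2.5, 3.
f(0) ≈ 1.0000, f(0.5) ≈ 1.6487, f(1) ≈ 2.7183, f(1.5) ≈ 4.4817, f(2) ≈ 7.3891, f(2.5) ≈ 12.1825, f(3) ≈ 20.0855.
Sum = Δu · [f(0) + f(0.5) + f(1) + ...].
Sum ≈ 24.7529.

24.7529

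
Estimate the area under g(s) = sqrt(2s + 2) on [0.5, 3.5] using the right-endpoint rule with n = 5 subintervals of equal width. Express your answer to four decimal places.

7.6410

Δs = (3.5 − 0.5)/5 = 0.6.
Right endpoints: 1.1, 1.7, 2.3, 2.9, 3.5.
g(1.1) ≈ 2.0494, g(1.7) ≈ 2.3238, g(2.3) ≈ 2.5690, g(2.9) ≈ 2.7928, g(3.5) ≈ 3.0000.
Sum = Δs · [g(1.1) + g(1.7) + g(2.3) + g(2.9) + g(3.5)].
Sum ≈ 7.6410.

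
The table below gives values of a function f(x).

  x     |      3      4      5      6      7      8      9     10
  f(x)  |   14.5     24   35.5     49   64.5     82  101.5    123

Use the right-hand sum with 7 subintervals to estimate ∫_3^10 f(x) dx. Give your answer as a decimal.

Δx = 1.
Sum = 1·[24 + 35.5 + 49 + 64.5 + 82 + 101.5 + 123] = 479.5.

479.5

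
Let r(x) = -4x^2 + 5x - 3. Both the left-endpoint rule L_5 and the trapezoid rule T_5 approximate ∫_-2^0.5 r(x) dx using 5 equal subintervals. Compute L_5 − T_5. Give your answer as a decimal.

L_5 = -35.
T_5 = -28.125.
L_5 − T_5 = -6.875.

-6.875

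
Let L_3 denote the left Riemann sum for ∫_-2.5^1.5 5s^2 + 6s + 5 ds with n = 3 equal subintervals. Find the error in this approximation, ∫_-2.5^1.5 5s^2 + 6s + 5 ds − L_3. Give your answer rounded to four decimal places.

-3.2593

Exact integral: ∫_-2.5^1.5 f(s) ds ≈ 39.666667.
L_3 ≈ 42.925926.
Error ≈ 39.666667 − 42.925926 ≈ -3.2593.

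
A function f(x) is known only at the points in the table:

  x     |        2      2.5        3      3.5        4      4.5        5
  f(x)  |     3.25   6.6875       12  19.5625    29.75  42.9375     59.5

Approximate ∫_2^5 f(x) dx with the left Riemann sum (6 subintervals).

Δx = 0.5.
Sum = 0.5·[3.25 + 6.6875 + 12 + 19.5625 + 29.75 + 42.9375] = 57.09375.

57.09375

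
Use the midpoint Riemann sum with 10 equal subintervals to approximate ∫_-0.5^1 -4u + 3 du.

3

Δu = (1 − (-0.5))/10 = 0.15.
Midpoints: -0.425, -0.275, -0.125, 0.025, 0.175, 0.325, 0.475, 0.625, 0.775, 0.925.
f(-0.425) = 4.7, f(-0.275) = 4.1, f(-0.125) = 3.5, f(0.025) = 2.9, f(0.175) = 2.3, f(0.325) = 1.7, f(0.475) = 1.1, f(0.625) = 0.5, f(0.775) = -0.1, f(0.925) = -0.7.
Sum = Δu · [f(-0.425) + f(-0.275) + f(-0.125) + ...].
Sum = 3.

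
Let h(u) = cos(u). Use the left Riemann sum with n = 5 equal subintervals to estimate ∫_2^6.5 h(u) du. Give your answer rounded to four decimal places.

Δu = (6.5 − 2)/5 = 0.9.
Left endpoints: 2, 2.9, 3.8, 4.7, 5.6.
h(2) ≈ -0.4161, h(2.9) ≈ -0.9710, h(3.8) ≈ -0.7910, h(4.7) ≈ -0.0124, h(5.6) ≈ 0.7756.
Sum = Δu · [h(2) + h(2.9) + h(3.8) + h(4.7) + h(5.6)].
Sum ≈ -1.2734.

-1.2734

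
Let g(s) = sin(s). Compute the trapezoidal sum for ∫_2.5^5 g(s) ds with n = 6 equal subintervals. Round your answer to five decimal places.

-1.06907

Δs = (5 − 2.5)/6 = 5/12.
g(2.5) ≈ 0.59847, g(35/12) ≈ 0.22303, g(10/3) ≈ -0.19057, g(3.75) ≈ -0.57156, g(25/6) ≈ -0.85475, g(55/12) ≈ -0.99168, g(5) ≈ -0.95892.
T_6 = (Δs/2)·[g(s_0) + 2g(s_1) + ... + 2g(s_{5}) + g(s_6)].
Sum ≈ -1.06907.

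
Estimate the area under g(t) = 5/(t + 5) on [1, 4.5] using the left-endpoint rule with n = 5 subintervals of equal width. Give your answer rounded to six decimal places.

2.408520

Δt = (4.5 − 1)/5 = 0.7.
Left endpoints: 1, 1.7, 2.4, 3.1, 3.8.
g(1) = 5/6, g(1.7) = 50/67, g(2.4) = 25/37, g(3.1) = 50/81, g(3.8) = 25/44.
Sum = Δt · [g(1) + g(1.7) + g(2.4) + g(3.1) + g(3.8)].
Sum ≈ 2.408520.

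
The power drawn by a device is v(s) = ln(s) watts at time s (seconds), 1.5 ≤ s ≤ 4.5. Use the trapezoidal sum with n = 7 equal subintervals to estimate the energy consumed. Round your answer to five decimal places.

3.15337

Δs = (4.5 − 1.5)/7 = 3/7.
v(1.5) ≈ 0.40547, v(27/14) ≈ 0.65678, v(33/14) ≈ 0.85745, v(39/14) ≈ 1.02450, v(45/14) ≈ 1.16761, v(51/14) ≈ 1.29277, v(57/14) ≈ 1.40399, v(4.5) ≈ 1.50408.
T_7 = (Δs/2)·[v(s_0) + 2v(s_1) + ... + 2v(s_{6}) + v(s_7)].
Sum ≈ 3.15337.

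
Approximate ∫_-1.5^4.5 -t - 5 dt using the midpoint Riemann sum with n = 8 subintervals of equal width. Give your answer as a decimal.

-39

Δt = (4.5 − (-1.5))/8 = 0.75.
Midpoints: -1.125, -0.375, 0.375, 1.125, 1.875, 2.625, 3.375, 4.125.
f(-1.125) = -3.875, f(-0.375) = -4.625, f(0.375) = -5.375, f(1.125) = -6.125, f(1.875) = -6.875, f(2.625) = -7.625, f(3.375) = -8.375, f(4.125) = -9.125.
Sum = Δt · [f(-1.125) + f(-0.375) + f(0.375) + ...].
Sum = -39.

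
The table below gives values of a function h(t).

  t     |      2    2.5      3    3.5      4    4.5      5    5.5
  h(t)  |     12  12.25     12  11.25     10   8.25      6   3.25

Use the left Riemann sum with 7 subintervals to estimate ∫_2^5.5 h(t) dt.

35.875

Δt = 0.5.
Sum = 0.5·[12 + 12.25 + 12 + 11.25 + 10 + 8.25 + 6] = 35.875.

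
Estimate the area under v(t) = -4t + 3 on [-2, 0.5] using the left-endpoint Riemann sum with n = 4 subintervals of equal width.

18.125

Δt = (0.5 − (-2))/4 = 0.625.
Left endpoints: -2, -1.375, -0.75, -0.125.
v(-2) = 11, v(-1.375) = 8.5, v(-0.75) = 6, v(-0.125) = 3.5.
Sum = Δt · [v(-2) + v(-1.375) + v(-0.75) + v(-0.125)].
Sum = 18.125.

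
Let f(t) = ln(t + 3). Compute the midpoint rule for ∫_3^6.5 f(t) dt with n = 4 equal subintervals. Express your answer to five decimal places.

Δt = (6.5 − 3)/4 = 0.875.
Midpoints: 3.4375, 4.3125, 5.1875, 6.0625.
f(3.4375) ≈ 1.86214, f(4.3125) ≈ 1.98959, f(5.1875) ≈ 2.10261, f(6.0625) ≈ 2.20415.
Sum = Δt · [f(3.4375) + f(4.3125) + f(5.1875) + f(6.0625)].
Sum ≈ 7.13867.

7.13867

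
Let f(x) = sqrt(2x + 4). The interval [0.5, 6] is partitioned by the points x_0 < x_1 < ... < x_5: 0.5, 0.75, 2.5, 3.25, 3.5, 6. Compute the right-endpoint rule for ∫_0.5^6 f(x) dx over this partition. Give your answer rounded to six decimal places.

19.095736

Subinterval widths: 0.25, 1.75, 0.75, 0.25, 2.5.
Right endpoints: 0.75, 2.5, 3.25, 3.5, 6.
f(0.75) ≈ 2.345208, f(2.5) ≈ 3.000000, f(3.25) ≈ 3.240370, f(3.5) ≈ 3.316625, f(6) ≈ 4.000000.
Sum = Σ Δx_i · f(x_i).
Sum ≈ 19.095736.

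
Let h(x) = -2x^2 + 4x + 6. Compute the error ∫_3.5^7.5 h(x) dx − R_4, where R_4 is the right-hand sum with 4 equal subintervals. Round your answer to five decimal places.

37.33333

Exact integral: ∫_3.5^7.5 h(x) dx ≈ -140.6666667.
R_4 = -178.
Error ≈ -140.6666667 − (-178) ≈ 37.33333.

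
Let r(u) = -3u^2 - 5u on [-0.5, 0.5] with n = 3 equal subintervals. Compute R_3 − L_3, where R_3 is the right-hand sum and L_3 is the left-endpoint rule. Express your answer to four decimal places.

R_3 ≈ -1.138889.
L_3 ≈ 0.527778.
R_3 − L_3 ≈ -1.6667.

-1.6667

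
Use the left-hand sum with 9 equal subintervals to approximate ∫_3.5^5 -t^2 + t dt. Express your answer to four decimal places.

Δt = (5 − 3.5)/9 = 1/6.
Left endpoints: 3.5, 11/3, 23/6, 4, 25/6, 13/3, 4.5, 14/3, 29/6.
f(3.5) = -8.75, f(11/3) = -88/9, f(23/6) = -391/36, f(4) = -12, f(25/6) = -475/36, f(13/3) = -130/9, f(4.5) = -15.75, f(14/3) = -154/9, f(29/6) = -667/36.
Sum = Δt · [f(3.5) + f(11/3) + f(23/6) + ...].
Sum ≈ -20.0694.

-20.0694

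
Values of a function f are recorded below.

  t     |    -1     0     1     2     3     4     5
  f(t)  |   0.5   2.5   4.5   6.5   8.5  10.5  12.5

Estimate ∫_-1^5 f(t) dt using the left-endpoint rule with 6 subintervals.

33

Δt = 1.
Sum = 1·[0.5 + 2.5 + 4.5 + 6.5 + 8.5 + 10.5] = 33.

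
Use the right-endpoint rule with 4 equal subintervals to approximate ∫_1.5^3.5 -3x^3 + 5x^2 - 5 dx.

Δx = (3.5 − 1.5)/4 = 0.5.
Right endpoints: 2, 2.5, 3, 3.5.
f(2) = -9, f(2.5) = -20.625, f(3) = -41, f(3.5) = -72.375.
Sum = Δx · [f(2) + f(2.5) + f(3) + f(3.5)].
Sum = -71.5.

-71.5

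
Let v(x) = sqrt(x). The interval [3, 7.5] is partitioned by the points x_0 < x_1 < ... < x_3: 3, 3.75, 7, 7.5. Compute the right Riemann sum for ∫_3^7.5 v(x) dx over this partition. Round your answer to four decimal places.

Subinterval widths: 0.75, 3.25, 0.5.
Right endpoints: 3.75, 7, 7.5.
v(3.75) ≈ 1.9365, v(7) ≈ 2.6458, v(7.5) ≈ 2.7386.
Sum = Σ Δx_i · v(x_i).
Sum ≈ 11.4204.

11.4204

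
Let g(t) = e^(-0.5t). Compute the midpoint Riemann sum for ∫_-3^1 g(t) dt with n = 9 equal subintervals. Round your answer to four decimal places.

Δt = (1 − (-3))/9 = 4/9.
Midpoints: -25/9, -7/3, -17/9, -13/9, -1, -5/9, -1/9, 1/3, 7/9.
g(-25/9) ≈ 4.0104, g(-7/3) ≈ 3.2113, g(-17/9) ≈ 2.5714, g(-13/9) ≈ 2.0590, g(-1) ≈ 1.6487, g(-5/9) ≈ 1.3202, g(-1/9) ≈ 1.0571, g(1/3) ≈ 0.8465, g(7/9) ≈ 0.6778.
Sum = Δt · [g(-25/9) + g(-7/3) + g(-17/9) + ...].
Sum ≈ 7.7344.

7.7344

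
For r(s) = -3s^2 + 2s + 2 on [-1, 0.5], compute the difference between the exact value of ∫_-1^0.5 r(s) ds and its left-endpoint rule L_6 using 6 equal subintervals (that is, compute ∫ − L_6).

Exact integral: ∫_-1^0.5 r(s) ds = 1.125.
L_6 = 0.421875.
Error = 1.125 − 0.421875 = 0.703125.

0.703125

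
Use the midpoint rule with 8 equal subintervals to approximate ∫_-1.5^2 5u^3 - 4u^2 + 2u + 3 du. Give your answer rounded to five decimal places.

10.76917

Δu = (2 − (-1.5))/8 = 0.4375.
Midpoints: -1.28125, -0.84375, -0.40625, 0.03125, 0.46875, 0.90625, 1.34375, 1.78125.
f(-1.28125) = -545437/32768, f(-0.84375) = -148719/32768, f(-0.40625) = 39063/32768, f(0.03125) = 100229/32768, f(0.46875) = 117099/32768, f(0.90625) = 171993/32768, f(1.34375) = 347231/32768, f(1.78125) = 725133/32768.
Sum = Δu · [f(-1.28125) + f(-0.84375) + f(-0.40625) + ...].
Sum ≈ 10.76917.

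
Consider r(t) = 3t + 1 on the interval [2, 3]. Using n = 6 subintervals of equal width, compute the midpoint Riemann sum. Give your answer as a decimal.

8.5

Δt = (3 − 2)/6 = 1/6.
Midpoints: 25/12, 2.25, 29/12, 31/12, 2.75, 35/12.
r(25/12) = 7.25, r(2.25) = 7.75, r(29/12) = 8.25, r(31/12) = 8.75, r(2.75) = 9.25, r(35/12) = 9.75.
Sum = Δt · [r(25/12) + r(2.25) + r(29/12) + ...].
Sum = 8.5.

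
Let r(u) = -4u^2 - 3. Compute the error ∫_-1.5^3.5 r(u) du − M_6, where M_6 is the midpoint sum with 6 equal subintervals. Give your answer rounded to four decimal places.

Exact integral: ∫_-1.5^3.5 r(u) du ≈ -76.666667.
M_6 ≈ -75.509259.
Error ≈ -76.666667 − (-75.509259) ≈ -1.1574.

-1.1574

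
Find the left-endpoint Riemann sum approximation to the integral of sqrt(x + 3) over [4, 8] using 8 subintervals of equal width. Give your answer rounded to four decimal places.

Δx = (8 − 4)/8 = 0.5.
Left endpoints: 4, 4.5, 5, 5.5, 6, 6.5, 7, 7.5.
f(4) ≈ 2.6458, f(4.5) ≈ 2.7386, f(5) ≈ 2.8284, f(5.5) ≈ 2.9155, f(6) ≈ 3.0000, f(6.5) ≈ 3.0822, f(7) ≈ 3.1623, f(7.5) ≈ 3.2404.
Sum = Δx · [f(4) + f(4.5) + f(5) + ...].
Sum ≈ 11.8066.

11.8066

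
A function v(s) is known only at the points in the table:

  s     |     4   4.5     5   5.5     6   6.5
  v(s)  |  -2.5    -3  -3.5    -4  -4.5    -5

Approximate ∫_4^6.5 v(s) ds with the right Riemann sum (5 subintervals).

-10

Δs = 0.5.
Sum = 0.5·[(-3) + (-3.5) + (-4) + (-4.5) + (-5)] = -10.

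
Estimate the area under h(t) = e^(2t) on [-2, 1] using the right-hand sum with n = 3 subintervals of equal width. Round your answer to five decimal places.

8.52439

Δt = (1 − (-2))/3 = 1.
Right endpoints: -1, 0, 1.
h(-1) ≈ 0.13534, h(0) ≈ 1.00000, h(1) ≈ 7.38906.
Sum = Δt · [h(-1) + h(0) + h(1)].
Sum ≈ 8.52439.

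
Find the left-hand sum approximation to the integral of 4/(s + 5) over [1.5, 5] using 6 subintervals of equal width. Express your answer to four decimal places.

1.7875

Δs = (5 − 1.5)/6 = 7/12.
Left endpoints: 1.5, 25/12, 8/3, 3.25, 23/6, 53/12.
f(1.5) = 8/13, f(25/12) = 48/85, f(8/3) = 12/23, f(3.25) = 16/33, f(23/6) = 24/53, f(53/12) = 48/113.
Sum = Δs · [f(1.5) + f(25/12) + f(8/3) + ...].
Sum ≈ 1.7875.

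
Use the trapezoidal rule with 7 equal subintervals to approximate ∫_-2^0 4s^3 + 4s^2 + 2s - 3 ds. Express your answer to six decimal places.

-15.551020

Δs = (0 − (-2))/7 = 2/7.
f(-2) = -23, f(-12/7) = -5085/343, f(-10/7) = -3209/343, f(-8/7) = -2069/343, f(-6/7) = -1473/343, f(-4/7) = -1229/343, f(-2/7) = -1145/343, f(0) = -3.
T_7 = (Δs/2)·[f(s_0) + 2f(s_1) + ... + 2f(s_{6}) + f(s_7)].
Sum ≈ -15.551020.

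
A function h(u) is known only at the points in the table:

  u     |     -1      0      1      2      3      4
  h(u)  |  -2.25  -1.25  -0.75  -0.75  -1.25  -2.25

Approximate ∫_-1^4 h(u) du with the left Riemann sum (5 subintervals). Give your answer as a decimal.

Δu = 1.
Sum = 1·[(-2.25) + (-1.25) + (-0.75) + (-0.75) + (-1.25)] = -6.25.

-6.25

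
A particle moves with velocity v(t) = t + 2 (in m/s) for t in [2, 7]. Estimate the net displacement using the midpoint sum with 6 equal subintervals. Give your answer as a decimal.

32.5

Δt = (7 − 2)/6 = 5/6.
Midpoints: 29/12, 3.25, 49/12, 59/12, 5.75, 79/12.
v(29/12) = 53/12, v(3.25) = 5.25, v(49/12) = 73/12, v(59/12) = 83/12, v(5.75) = 7.75, v(79/12) = 103/12.
Sum = Δt · [v(29/12) + v(3.25) + v(49/12) + ...].
Sum = 32.5.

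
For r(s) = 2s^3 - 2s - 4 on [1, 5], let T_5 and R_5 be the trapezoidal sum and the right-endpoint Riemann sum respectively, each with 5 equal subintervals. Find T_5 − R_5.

-96

T_5 = 279.68.
R_5 = 375.68.
T_5 − R_5 = -96.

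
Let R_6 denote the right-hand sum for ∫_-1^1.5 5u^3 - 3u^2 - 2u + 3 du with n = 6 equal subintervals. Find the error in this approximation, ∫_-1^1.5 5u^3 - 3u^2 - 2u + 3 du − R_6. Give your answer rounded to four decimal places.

-2.7886

Exact integral: ∫_-1^1.5 f(u) du = 6.953125.
R_6 ≈ 9.741753.
Error ≈ 6.953125 − 9.741753 ≈ -2.7886.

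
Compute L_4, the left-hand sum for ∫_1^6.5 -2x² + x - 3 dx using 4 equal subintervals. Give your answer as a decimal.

-128.8203125

Δx = (6.5 − 1)/4 = 1.375.
Left endpoints: 1, 2.375, 3.75, 5.125.
f(1) = -4, f(2.375) = -11.90625, f(3.75) = -27.375, f(5.125) = -50.40625.
Sum = Δx · [f(1) + f(2.375) + f(3.75) + f(5.125)].
Sum = -128.8203125.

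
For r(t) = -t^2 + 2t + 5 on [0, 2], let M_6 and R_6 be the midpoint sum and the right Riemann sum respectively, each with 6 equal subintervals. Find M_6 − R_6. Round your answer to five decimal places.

0.05556

M_6 ≈ 11.3518519.
R_6 ≈ 11.2962963.
M_6 − R_6 ≈ 0.05556.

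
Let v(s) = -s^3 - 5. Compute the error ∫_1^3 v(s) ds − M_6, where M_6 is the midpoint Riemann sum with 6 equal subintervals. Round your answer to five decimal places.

Exact integral: ∫_1^3 v(s) ds = -30.
M_6 ≈ -29.8888889.
Error ≈ -30 − (-29.8888889) ≈ -0.11111.

-0.11111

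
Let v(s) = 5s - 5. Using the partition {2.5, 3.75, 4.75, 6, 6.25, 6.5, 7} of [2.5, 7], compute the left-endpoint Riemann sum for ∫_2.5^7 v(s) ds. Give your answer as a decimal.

73.125

Subinterval widths: 1.25, 1, 1.25, 0.25, 0.25, 0.5.
Left endpoints: 2.5, 3.75, 4.75, 6, 6.25, 6.5.
v(2.5) = 7.5, v(3.75) = 13.75, v(4.75) = 18.75, v(6) = 25, v(6.25) = 26.25, v(6.5) = 27.5.
Sum = Σ Δs_i · v(s_i).
Sum = 73.125.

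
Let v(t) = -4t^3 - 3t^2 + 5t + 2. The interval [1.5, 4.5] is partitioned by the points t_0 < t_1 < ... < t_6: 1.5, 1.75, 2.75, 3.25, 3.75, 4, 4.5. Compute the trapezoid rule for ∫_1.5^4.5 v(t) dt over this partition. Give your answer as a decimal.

Subinterval widths: 0.25, 1, 0.5, 0.5, 0.25, 0.5.
v(1.5) = -10.75, v(1.75) = -19.875, v(2.75) = -90.125, v(3.25) = -150.75, v(3.75) = -232.375, v(4) = -282, v(4.5) = -400.75.
On each subinterval the trapezoid contributes (Δt_i/2)·[v(t_{i-1}) + v(t_i)].
Sum = -449.8125.

-449.8125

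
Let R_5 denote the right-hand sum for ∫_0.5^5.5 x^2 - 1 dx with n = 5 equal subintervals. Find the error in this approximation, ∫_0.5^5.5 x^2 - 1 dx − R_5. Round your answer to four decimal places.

Exact integral: ∫_0.5^5.5 f(x) dx ≈ 50.416667.
R_5 = 66.25.
Error ≈ 50.416667 − 66.25 ≈ -15.8333.

-15.8333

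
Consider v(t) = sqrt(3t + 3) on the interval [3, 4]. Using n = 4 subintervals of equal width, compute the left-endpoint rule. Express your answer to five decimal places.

3.62099

Δt = (4 − 3)/4 = 0.25.
Left endpoints: 3, 3.25, 3.5, 3.75.
v(3) ≈ 3.46410, v(3.25) ≈ 3.57071, v(3.5) ≈ 3.67423, v(3.75) ≈ 3.77492.
Sum = Δt · [v(3) + v(3.25) + v(3.5) + v(3.75)].
Sum ≈ 3.62099.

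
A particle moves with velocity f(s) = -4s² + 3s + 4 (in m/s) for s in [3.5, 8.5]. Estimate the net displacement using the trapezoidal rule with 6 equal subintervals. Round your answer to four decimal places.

Δs = (8.5 − 3.5)/6 = 5/6.
f(3.5) = -34.5, f(13/3) = -523/9, f(31/6) = -1571/18, f(6) = -122, f(41/6) = -2921/18, f(23/3) = -1873/9, f(8.5) = -259.5.
T_6 = (Δs/2)·[f(s_0) + 2f(s_1) + ... + 2f(s_{5}) + f(s_6)].
Sum ≈ -653.9815.

-653.9815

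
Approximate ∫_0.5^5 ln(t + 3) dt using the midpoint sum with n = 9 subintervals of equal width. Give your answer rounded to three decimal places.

7.753

Δt = (5 − 0.5)/9 = 0.5.
Midpoints: 0.75, 1.25, 1.75, 2.25, 2.75, 3.25, 3.75, 4.25, 4.75.
f(0.75) ≈ 1.322, f(1.25) ≈ 1.447, f(1.75) ≈ 1.558, f(2.25) ≈ 1.658, f(2.75) ≈ 1.749, f(3.25) ≈ 1.833, f(3.75) ≈ 1.910, f(4.25) ≈ 1.981, f(4.75) ≈ 2.048.
Sum = Δt · [f(0.75) + f(1.25) + f(1.75) + ...].
Sum ≈ 7.753.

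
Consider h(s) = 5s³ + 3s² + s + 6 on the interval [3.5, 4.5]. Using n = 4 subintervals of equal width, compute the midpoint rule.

382.921875

Δs = (4.5 − 3.5)/4 = 0.25.
Midpoints: 3.625, 3.875, 4.125, 4.375.
h(3.625) = 147057/512, h(3.875) = 177075/512, h(4.125) = 211005/512, h(4.375) = 249087/512.
Sum = Δs · [h(3.625) + h(3.875) + h(4.125) + h(4.375)].
Sum = 382.921875.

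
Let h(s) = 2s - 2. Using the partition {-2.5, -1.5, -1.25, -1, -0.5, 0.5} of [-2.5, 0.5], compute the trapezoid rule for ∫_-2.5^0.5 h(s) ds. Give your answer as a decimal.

-12

Subinterval widths: 1, 0.25, 0.25, 0.5, 1.
h(-2.5) = -7, h(-1.5) = -5, h(-1.25) = -4.5, h(-1) = -4, h(-0.5) = -3, h(0.5) = -1.
On each subinterval the trapezoid contributes (Δs_i/2)·[h(s_{i-1}) + h(s_i)].
Sum = -12.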